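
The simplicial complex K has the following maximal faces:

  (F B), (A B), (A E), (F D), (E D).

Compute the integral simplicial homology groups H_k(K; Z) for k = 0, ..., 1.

H_0 ≅ Z,  H_1 ≅ Z.

Order the vertices as A < B < D < E < F. Listing each simplex with vertices in this order, K has dimension 1 with simplices:

  0-simplices (5): A, B, D, E, F
  1-simplices (5): AB, AE, BF, DE, DF

so the chain groups are C_0 ≅ Z^5, C_1 ≅ Z^5.

The boundary map ∂_1: C_1 → C_0 is given by ∂[p,q] = [q] − [p]. For instance
  ∂DE = E − D.
As a 5×5 matrix over Z this has rank 4, with invariant factors (1,1,1,1).

Reading off H_k = ker ∂_k / im ∂_{k+1}:

  H_0: rank C_0 − rank ∂_1 = 5 − 4 = 1, and the invariant factors of ∂_1 are all 1, so H_0 ≅ Z.
  H_1: rank ker ∂_1 − rank ∂_2 = (5 − 4) − 0 = 1, and there is no ∂_2, so H_1 ≅ Z.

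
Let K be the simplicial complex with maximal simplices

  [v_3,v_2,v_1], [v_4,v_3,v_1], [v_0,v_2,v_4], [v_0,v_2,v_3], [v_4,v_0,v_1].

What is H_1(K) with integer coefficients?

We work with the vertex ordering v_0 < v_1 < v_2 < v_3 < v_4. The simplices of K, each written with vertices in increasing order, are:

  0-simplices (5): [v_0], [v_1], [v_2], [v_3], [v_4]
  1-simplices (10): [v_0,v_1], [v_0,v_2], [v_0,v_3], [v_0,v_4], [v_1,v_2], [v_1,v_3], [v_1,v_4], [v_2,v_3], [v_2,v_4], [v_3,v_4]
  2-simplices (5): [v_0,v_1,v_4], [v_0,v_2,v_3], [v_0,v_2,v_4], [v_1,v_2,v_3], [v_1,v_3,v_4]

so the chain groups are C_0 ≅ Z^5, C_1 ≅ Z^10, C_2 ≅ Z^5.

Boundary ∂_1: C_1 → C_0 sends each edge [p,q] (with p < q) to q − p. For instance
  ∂[v_1,v_2] = [v_2] − [v_1].
The 5×10 boundary matrix has rank 4 and Smith normal form diag(1,1,1,1).

∂_2: C_2 → C_1 maps a triangle to the signed sum of its edges. For instance
  ∂[v_0,v_2,v_3] = [v_2,v_3] − [v_0,v_3] + [v_0,v_2],
  ∂[v_0,v_1,v_4] = [v_1,v_4] − [v_0,v_4] + [v_0,v_1].
As a 10×5 matrix over Z this has rank 5, with invariant factors (1,1,1,1,1).

Computing H_k = (kernel of ∂_k) / (image of ∂_{k+1}):

  H_1: rank ker ∂_1 − rank ∂_2 = (10 − 4) − 5 = 1, and the invariant factors of ∂_2 are all 1, so H_1 = Z.

(K is a triangulation of the Möbius band.)

H_1 = Z.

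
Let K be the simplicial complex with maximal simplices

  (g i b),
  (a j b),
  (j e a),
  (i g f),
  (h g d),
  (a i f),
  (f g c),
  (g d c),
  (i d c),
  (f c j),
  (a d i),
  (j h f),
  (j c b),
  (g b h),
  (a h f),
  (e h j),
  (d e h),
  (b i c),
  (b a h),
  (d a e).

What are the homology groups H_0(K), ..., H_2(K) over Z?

H_0 ≅ Z,  H_1 ≅ Z ⊕ Z/2,  H_2 = 0.

Fix the vertex order a < b < c < d < e < f < g < h < i < j and write every simplex with vertices in increasing order. Then dim K = 2 and the simplices of K are:

  0-simplices (10): a, b, c, d, e, f, g, h, i, j
  1-simplices (30): ab, ad, ae, af, ah, ai, aj, bc, bg, bh, bi, bj, cd, cf, cg, ci, cj, de, dg, dh, di, eh, ej, fg, fh, fi, fj, gh, gi, hj
  2-simplices (20): abh, abj, ade, adi, aej, afh, afi, bci, bcj, bgh, bgi, cdg, cdi, cfg, cfj, deh, dgh, ehj, fgi, fhj

Hence C_0 ≅ Z^10, C_1 ≅ Z^30, C_2 ≅ Z^20.

∂_1: C_1 → C_0 sends each edge [p,q] (with p < q) to q − p. For instance
  ∂ad = d − a.
The resulting 10×30 matrix has rank 9, and its Smith normal form has invariant factors (1,1,1,1,1,1,1,1,1).

The boundary map ∂_2: C_2 → C_1 sends each 2-simplex [p,q,r] to [q,r] − [p,r] + [p,q]. For instance
  ∂ehj = hj − ej + eh,
  ∂afi = fi − ai + af.
The 30×20 boundary matrix has rank 20 and Smith normal form diag(1,1,1,1,1,1,1,1,1,1,1,1,1,1,1,1,1,1,1,2).

Now H_k = ker ∂_k / im ∂_{k+1}, so:

  H_0: rank C_0 − rank ∂_1 = 10 − 9 = 1, and the invariant factors of ∂_1 are all 1, so H_0 = Z.
  H_1: rank ker ∂_1 − rank ∂_2 = (30 − 9) − 20 = 1, and ∂_2 has invariant factor 2 > 1, so H_1 = Z ⊕ Z/2.
  H_2: rank ker ∂_2 − rank ∂_3 = (20 − 20) − 0 = 0, and there is no ∂_3, so H_2 = 0.

As a check, the Euler characteristic is 10 − 30 + 20 = 0, which agrees with 1 − 1 + 0 = 0.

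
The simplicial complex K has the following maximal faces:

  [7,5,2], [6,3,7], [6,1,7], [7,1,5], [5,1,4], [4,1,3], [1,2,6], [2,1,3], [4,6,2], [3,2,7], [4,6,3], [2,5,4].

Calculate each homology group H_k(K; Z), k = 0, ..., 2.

Order the vertices as 1 < 2 < 3 < 4 < 5 < 6 < 7. Listing each simplex with vertices in this order, K has dimension 2 with simplices:

  0-simplices (7): [1], [2], [3], [4], [5], [6], [7]
  1-simplices (18): [1,2], [1,3], [1,4], [1,5], [1,6], [1,7], [2,3], [2,4], [2,5], [2,6], [2,7], [3,4], [3,6], [3,7], [4,5], [4,6], [5,7], [6,7]
  2-simplices (12): [1,2,3], [1,2,6], [1,3,4], [1,4,5], [1,5,7], [1,6,7], [2,3,7], [2,4,5], [2,4,6], [2,5,7], [3,4,6], [3,6,7]

Hence C_0 ≅ Z^7, C_1 ≅ Z^18, C_2 ≅ Z^12.

∂_1: C_1 → C_0 maps an edge to its endpoints' difference, ∂[p,q] = q − p.
As a 7×18 matrix over Z this has rank 6, with invariant factors (1,1,1,1,1,1).

Boundary ∂_2: C_2 → C_1 maps a triangle to the signed sum of its edges. For instance
  ∂[1,4,5] = [4,5] − [1,5] + [1,4],
  ∂[1,3,4] = [3,4] − [1,4] + [1,3].
This gives a 18×12 integer matrix of rank 12; reducing to Smith normal form yields diagonal entries (1,1,1,1,1,1,1,1,1,1,1,2).

From H_k ≅ ker(∂_k) / im(∂_{k+1}) we obtain:

  H_0: rank C_0 − rank ∂_1 = 7 − 6 = 1, and the invariant factors of ∂_1 are all 1, so H_0 ≅ Z.
  H_1: rank ker ∂_1 − rank ∂_2 = (18 − 6) − 12 = 0, and ∂_2 has invariant factor 2 > 1, so H_1 ≅ Z/2Z.
  H_2: rank ker ∂_2 − rank ∂_3 = (12 − 12) − 0 = 0, and there is no ∂_3, so H_2 ≅ 0.

H_0 = Z,  H_1 = Z/2Z,  H_2 = 0.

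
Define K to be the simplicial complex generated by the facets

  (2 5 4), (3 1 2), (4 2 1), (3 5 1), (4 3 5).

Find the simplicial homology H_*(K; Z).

H_0 ≅ Z,  H_1 ≅ Z,  H_2 = 0.

Take the total order 1 < 2 < 3 < 4 < 5 on the vertex set. Then K (dimension 2) consists of the simplices:

  0-simplices (5): [1], [2], [3], [4], [5]
  1-simplices (10): [1,2], [1,3], [1,4], [1,5], [2,3], [2,4], [2,5], [3,4], [3,5], [4,5]
  2-simplices (5): [1,2,3], [1,2,4], [1,3,5], [2,4,5], [3,4,5]

so the chain groups are C_0 ≅ Z^5, C_1 ≅ Z^10, C_2 ≅ Z^5.

The boundary map ∂_1: C_1 → C_0 sends each edge [p,q] (with p < q) to q − p. For instance
  ∂[1,4] = [4] − [1].
The 5×10 boundary matrix has rank 4 and Smith normal form diag(1,1,1,1).

Boundary ∂_2: C_2 → C_1 maps a triangle to the signed sum of its edges. For instance
  ∂[1,3,5] = [3,5] − [1,5] + [1,3],
  ∂[1,2,4] = [2,4] − [1,4] + [1,2].
The 10×5 boundary matrix has rank 5 and Smith normal form diag(1,1,1,1,1).

Computing H_k = (kernel of ∂_k) / (image of ∂_{k+1}):

  H_0: rank C_0 − rank ∂_1 = 5 − 4 = 1, and the invariant factors of ∂_1 are all 1, so H_0 ≅ Z.
  H_1: rank ker ∂_1 − rank ∂_2 = (10 − 4) − 5 = 1, and the invariant factors of ∂_2 are all 1, so H_1 ≅ Z.
  H_2: rank ker ∂_2 − rank ∂_3 = (5 − 5) − 0 = 0, and there is no ∂_3, so H_2 ≅ 0.

As a check, the Euler characteristic is 5 − 10 + 5 = 0, which agrees with 1 − 1 + 0 = 0.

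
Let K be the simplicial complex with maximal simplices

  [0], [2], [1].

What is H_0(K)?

H_0 ≅ Z^3.

Take the total order 0 < 1 < 2 on the vertex set. Then K (dimension 0) consists of the simplices:

  0-simplices (3): [0], [1], [2]

giving chain groups C_0 ≅ Z^3.

Reading off H_k = ker ∂_k / im ∂_{k+1}:

  H_0: rank C_0 − rank ∂_1 = 3 − 0 = 3, and there is no ∂_1, so H_0 ≅ Z^3.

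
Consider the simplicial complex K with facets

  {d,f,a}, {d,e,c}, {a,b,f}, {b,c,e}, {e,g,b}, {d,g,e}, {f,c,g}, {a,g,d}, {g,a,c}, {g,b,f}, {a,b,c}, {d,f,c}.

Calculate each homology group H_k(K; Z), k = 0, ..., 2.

H_0 ≅ Z,  H_1 ≅ Z/2,  H_2 = 0.

K has 7 vertices, 18 edges, 12 triangles.
rank ∂_0 = 0, rank ∂_1 = 6 ⇒ b_0 = 7 − 0 − 6 = 1; all invariant factors of ∂_1 are 1 so no torsion. So H_0 = Z.
rank ∂_1 = 6, rank ∂_2 = 12 ⇒ b_1 = 18 − 6 − 12 = 0; ∂_2 has invariant factor(s) [2] giving torsion. So H_1 = Z/2.
rank ∂_2 = 12, rank ∂_3 = 0 ⇒ b_2 = 12 − 12 − 0 = 0. So H_2 = 0.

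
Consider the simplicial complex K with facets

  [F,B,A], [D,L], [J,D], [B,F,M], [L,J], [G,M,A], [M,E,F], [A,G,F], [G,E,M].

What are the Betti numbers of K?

b_0 = 2, b_1 = 2, b_2 = 0.

Fix the vertex order A < B < D < E < F < G < J < L < M and write every simplex with vertices in increasing order. Then dim K = 2 and the simplices of K are:

  0-simplices (9): A, B, D, E, F, G, J, L, M
  1-simplices (15): AB, AF, AG, AM, BF, BM, DJ, DL, EF, EG, EM, FG, FM, GM, JL
  2-simplices (6): ABF, AFG, AGM, BFM, EFM, EGM

Hence C_0 ≅ Z^9, C_1 ≅ Z^15, C_2 ≅ Z^6.

∂_1: C_1 → C_0 is given by ∂[p,q] = [q] − [p]. For instance
  ∂AB = B − A.
The 9×15 boundary matrix has rank 7 and Smith normal form diag(1,1,1,1,1,1,1).

∂_2: C_2 → C_1 sends each 2-simplex [p,q,r] to [q,r] − [p,r] + [p,q]. For instance
  ∂EGM = GM − EM + EG,
  ∂AFG = FG − AG + AF.
As a 15×6 matrix over Z this has rank 6, with invariant factors (1,1,1,1,1,1).

Now H_k = ker ∂_k / im ∂_{k+1}, so:

  H_0: rank C_0 − rank ∂_1 = 9 − 7 = 2, and the invariant factors of ∂_1 are all 1, so H_0 ≅ Z^2.
  H_1: rank ker ∂_1 − rank ∂_2 = (15 − 7) − 6 = 2, and the invariant factors of ∂_2 are all 1, so H_1 ≅ Z^2.
  H_2: rank ker ∂_2 − rank ∂_3 = (6 − 6) − 0 = 0, and there is no ∂_3, so H_2 ≅ 0.

Hence the Betti numbers are b_0 = 2, b_1 = 2, b_2 = 0.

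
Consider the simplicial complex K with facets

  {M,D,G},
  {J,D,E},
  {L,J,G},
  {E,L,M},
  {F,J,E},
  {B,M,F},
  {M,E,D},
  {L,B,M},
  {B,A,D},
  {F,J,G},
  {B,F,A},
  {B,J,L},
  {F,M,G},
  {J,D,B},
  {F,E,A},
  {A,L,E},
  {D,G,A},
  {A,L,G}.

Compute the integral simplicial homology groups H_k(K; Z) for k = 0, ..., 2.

H_0 = Z,  H_1 = Z^2,  H_2 = Z.

K has 9 vertices, 27 edges, 18 triangles.
rank ∂_0 = 0, rank ∂_1 = 8 ⇒ b_0 = 9 − 0 − 8 = 1; all invariant factors of ∂_1 are 1 so no torsion. So H_0 = Z.
rank ∂_1 = 8, rank ∂_2 = 17 ⇒ b_1 = 27 − 8 − 17 = 2; all invariant factors of ∂_2 are 1 so no torsion. So H_1 = Z^2.
rank ∂_2 = 17, rank ∂_3 = 0 ⇒ b_2 = 18 − 17 − 0 = 1. So H_2 = Z.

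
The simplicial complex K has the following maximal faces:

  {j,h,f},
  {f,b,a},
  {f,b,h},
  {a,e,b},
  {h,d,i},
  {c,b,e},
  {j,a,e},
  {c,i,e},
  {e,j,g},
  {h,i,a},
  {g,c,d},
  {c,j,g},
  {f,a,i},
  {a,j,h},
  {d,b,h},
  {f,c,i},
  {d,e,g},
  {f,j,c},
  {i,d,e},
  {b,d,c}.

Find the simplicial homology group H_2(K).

K has 10 vertices, 30 edges, 20 triangles.
rank ∂_2 = 20, rank ∂_3 = 0 ⇒ b_2 = 20 − 20 − 0 = 0. So H_2 = 0.

H_2 = 0.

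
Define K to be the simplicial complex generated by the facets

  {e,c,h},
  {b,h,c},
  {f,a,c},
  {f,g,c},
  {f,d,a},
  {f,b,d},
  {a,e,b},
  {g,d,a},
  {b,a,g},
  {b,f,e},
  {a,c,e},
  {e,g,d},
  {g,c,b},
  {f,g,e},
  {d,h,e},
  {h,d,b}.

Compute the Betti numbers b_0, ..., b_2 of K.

b_0 = 1, b_1 = 2, b_2 = 1.

Fix the vertex order a < b < c < d < e < f < g < h and write every simplex with vertices in increasing order. Then dim K = 2 and the simplices of K are:

  0-simplices (8): a, b, c, d, e, f, g, h
  1-simplices (24): ab, ac, ad, ae, af, ag, bc, bd, be, bf, bg, bh, ce, cf, cg, ch, de, df, dg, dh, ef, eg, eh, fg
  2-simplices (16): abe, abg, ace, acf, adf, adg, bcg, bch, bdf, bdh, bef, ceh, cfg, deg, deh, efg

so the chain groups are C_0 ≅ Z^8, C_1 ≅ Z^24, C_2 ≅ Z^16.

Boundary ∂_1: C_1 → C_0 sends each edge [p,q] (with p < q) to q − p.
The 8×24 boundary matrix has rank 7 and Smith normal form diag(1,1,1,1,1,1,1).

The boundary map ∂_2: C_2 → C_1 maps a triangle to the signed sum of its edges. For instance
  ∂abg = bg − ag + ab,
  ∂ceh = eh − ch + ce.
The 24×16 boundary matrix has rank 15 and Smith normal form diag(1,1,1,1,1,1,1,1,1,1,1,1,1,1,1).

Computing H_k = (kernel of ∂_k) / (image of ∂_{k+1}):

  H_0: rank C_0 − rank ∂_1 = 8 − 7 = 1, and the invariant factors of ∂_1 are all 1, so H_0 = Z.
  H_1: rank ker ∂_1 − rank ∂_2 = (24 − 7) − 15 = 2, and the invariant factors of ∂_2 are all 1, so H_1 = Z^2.
  H_2: rank ker ∂_2 − rank ∂_3 = (16 − 15) − 0 = 1, and there is no ∂_3, so H_2 = Z.

As a check, the Euler characteristic is 8 − 24 + 16 = 0, which agrees with 1 − 2 + 1 = 0.
(K is a triangulation of the torus T^2.)

Hence the Betti numbers are b_0 = 1, b_1 = 2, b_2 = 1.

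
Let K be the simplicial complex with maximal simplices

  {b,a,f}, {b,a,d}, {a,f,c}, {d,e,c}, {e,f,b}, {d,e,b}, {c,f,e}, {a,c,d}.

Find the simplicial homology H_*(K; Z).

Order the vertices as a < b < c < d < e < f. Listing each simplex with vertices in this order, K has dimension 2 with simplices:

  0-simplices (6): a, b, c, d, e, f
  1-simplices (12): ab, ac, ad, af, bd, be, bf, cd, ce, cf, de, ef
  2-simplices (8): abd, abf, acd, acf, bde, bef, cde, cef

so the chain groups are C_0 ≅ Z^6, C_1 ≅ Z^12, C_2 ≅ Z^8.

∂_1: C_1 → C_0 is given by ∂[p,q] = [q] − [p]. For instance
  ∂ad = d − a.
The resulting 6×12 matrix has rank 5, and its Smith normal form has invariant factors (1,1,1,1,1).

Boundary ∂_2: C_2 → C_1 acts by ∂[p,q,r] = [q,r] − [p,r] + [p,q]. For instance
  ∂acd = cd − ad + ac,
  ∂abf = bf − af + ab.
This gives a 12×8 integer matrix of rank 7; reducing to Smith normal form yields diagonal entries (1,1,1,1,1,1,1).

Reading off H_k = ker ∂_k / im ∂_{k+1}:

  H_0: rank C_0 − rank ∂_1 = 6 − 5 = 1, and the invariant factors of ∂_1 are all 1, so H_0 = Z.
  H_1: rank ker ∂_1 − rank ∂_2 = (12 − 5) − 7 = 0, and the invariant factors of ∂_2 are all 1, so H_1 = 0.
  H_2: rank ker ∂_2 − rank ∂_3 = (8 − 7) − 0 = 1, and there is no ∂_3, so H_2 = Z.

(K is a triangulation of the 2-sphere S^2.)

H_0 ≅ Z,  H_1 = 0,  H_2 ≅ Z.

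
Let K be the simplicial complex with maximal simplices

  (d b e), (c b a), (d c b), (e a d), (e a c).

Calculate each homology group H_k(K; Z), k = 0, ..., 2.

We work with the vertex ordering a < b < c < d < e. The simplices of K, each written with vertices in increasing order, are:

  0-simplices (5): a, b, c, d, e
  1-simplices (10): ab, ac, ad, ae, bc, bd, be, cd, ce, de
  2-simplices (5): abc, ace, ade, bcd, bde

giving chain groups C_0 ≅ Z^5, C_1 ≅ Z^10, C_2 ≅ Z^5.

The boundary map ∂_1: C_1 → C_0 sends each edge [p,q] (with p < q) to q − p. For instance
  ∂ac = c − a.
The resulting 5×10 matrix has rank 4, and its Smith normal form has invariant factors (1,1,1,1).

∂_2: C_2 → C_1 sends each 2-simplex [p,q,r] to [q,r] − [p,r] + [p,q]. For instance
  ∂bde = de − be + bd,
  ∂ade = de − ae + ad.
The 10×5 boundary matrix has rank 5 and Smith normal form diag(1,1,1,1,1).

Now H_k = ker ∂_k / im ∂_{k+1}, so:

  H_0: rank C_0 − rank ∂_1 = 5 − 4 = 1, and the invariant factors of ∂_1 are all 1, so H_0 = Z.
  H_1: rank ker ∂_1 − rank ∂_2 = (10 − 4) − 5 = 1, and the invariant factors of ∂_2 are all 1, so H_1 = Z.
  H_2: rank ker ∂_2 − rank ∂_3 = (5 − 5) − 0 = 0, and there is no ∂_3, so H_2 = 0.

As a check, the Euler characteristic is 5 − 10 + 5 = 0, which agrees with 1 − 1 + 0 = 0.

H_0 = Z,  H_1 = Z,  H_2 = 0.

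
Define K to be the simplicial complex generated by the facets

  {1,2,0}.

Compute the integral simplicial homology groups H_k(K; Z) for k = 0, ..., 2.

Take the total order 0 < 1 < 2 on the vertex set. Then K (dimension 2) consists of the simplices:

  0-simplices (3): [0], [1], [2]
  1-simplices (3): [0,1], [0,2], [1,2]
  2-simplices (1): [0,1,2]

giving chain groups C_0 ≅ Z^3, C_1 ≅ Z^3, C_2 ≅ Z^1.

The boundary map ∂_1: C_1 → C_0 sends each edge [p,q] (with p < q) to q − p. For instance
  ∂[0,2] = [2] − [0].
The resulting 3×3 matrix has rank 2, and its Smith normal form has invariant factors (1,1).

The boundary map ∂_2: C_2 → C_1 sends each 2-simplex [p,q,r] to [q,r] − [p,r] + [p,q]. For instance
  ∂[0,1,2] = [1,2] − [0,2] + [0,1].
The 3×1 boundary matrix has rank 1 and Smith normal form diag(1).

Computing H_k = (kernel of ∂_k) / (image of ∂_{k+1}):

  H_0: rank C_0 − rank ∂_1 = 3 − 2 = 1, and the invariant factors of ∂_1 are all 1, so H_0 ≅ Z.
  H_1: rank ker ∂_1 − rank ∂_2 = (3 − 2) − 1 = 0, and the invariant factors of ∂_2 are all 1, so H_1 ≅ 0.
  H_2: rank ker ∂_2 − rank ∂_3 = (1 − 1) − 0 = 0, and there is no ∂_3, so H_2 ≅ 0.

H_0 = Z,  H_1 = 0,  H_2 = 0.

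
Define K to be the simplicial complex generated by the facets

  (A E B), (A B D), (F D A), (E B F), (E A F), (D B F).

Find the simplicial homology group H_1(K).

We work with the vertex ordering A < B < D < E < F. The simplices of K, each written with vertices in increasing order, are:

  0-simplices (5): A, B, D, E, F
  1-simplices (9): AB, AD, AE, AF, BD, BE, BF, DF, EF
  2-simplices (6): ABD, ABE, ADF, AEF, BDF, BEF

giving chain groups C_0 ≅ Z^5, C_1 ≅ Z^9, C_2 ≅ Z^6.

∂_1: C_1 → C_0 is given by ∂[p,q] = [q] − [p]. For instance
  ∂AD = D − A.
This gives a 5×9 integer matrix of rank 4; reducing to Smith normal form yields diagonal entries (1,1,1,1).

The boundary map ∂_2: C_2 → C_1 sends each 2-simplex [p,q,r] to [q,r] − [p,r] + [p,q]. For instance
  ∂ADF = DF − AF + AD,
  ∂BDF = DF − BF + BD.
The 9×6 boundary matrix has rank 5 and Smith normal form diag(1,1,1,1,1).

Computing H_k = (kernel of ∂_k) / (image of ∂_{k+1}):

  H_1: rank ker ∂_1 − rank ∂_2 = (9 − 4) − 5 = 0, and the invariant factors of ∂_2 are all 1, so H_1 ≅ 0.

(K is a triangulation of the 2-sphere S^2.)

H_1 ≅ 0.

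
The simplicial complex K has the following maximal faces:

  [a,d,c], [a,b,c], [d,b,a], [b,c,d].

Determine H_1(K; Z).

We work with the vertex ordering a < b < c < d. The simplices of K, each written with vertices in increasing order, are:

  0-simplices (4): a, b, c, d
  1-simplices (6): ab, ac, ad, bc, bd, cd
  2-simplices (4): abc, abd, acd, bcd

giving chain groups C_0 ≅ Z^4, C_1 ≅ Z^6, C_2 ≅ Z^4.

The boundary map ∂_1: C_1 → C_0 sends each edge [p,q] (with p < q) to q − p. For instance
  ∂cd = d − c.
This gives a 4×6 integer matrix of rank 3; reducing to Smith normal form yields diagonal entries (1,1,1).

The boundary map ∂_2: C_2 → C_1 acts by ∂[p,q,r] = [q,r] − [p,r] + [p,q]. For instance
  ∂bcd = cd − bd + bc,
  ∂acd = cd − ad + ac.
The 6×4 boundary matrix has rank 3 and Smith normal form diag(1,1,1).

Now H_k = ker ∂_k / im ∂_{k+1}, so:

  H_1: rank ker ∂_1 − rank ∂_2 = (6 − 3) − 3 = 0, and the invariant factors of ∂_2 are all 1, so H_1 ≅ 0.

H_1 = 0.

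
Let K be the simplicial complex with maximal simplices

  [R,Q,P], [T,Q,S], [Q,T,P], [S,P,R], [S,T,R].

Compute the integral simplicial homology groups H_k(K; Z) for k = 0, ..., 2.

H_0 ≅ Z,  H_1 ≅ Z,  H_2 = 0.

K has 5 vertices, 10 edges, 5 triangles.
rank ∂_0 = 0, rank ∂_1 = 4 ⇒ b_0 = 5 − 0 − 4 = 1; all invariant factors of ∂_1 are 1 so no torsion. So H_0 ≅ Z.
rank ∂_1 = 4, rank ∂_2 = 5 ⇒ b_1 = 10 − 4 − 5 = 1; all invariant factors of ∂_2 are 1 so no torsion. So H_1 ≅ Z.
rank ∂_2 = 5, rank ∂_3 = 0 ⇒ b_2 = 5 − 5 − 0 = 0. So H_2 ≅ 0.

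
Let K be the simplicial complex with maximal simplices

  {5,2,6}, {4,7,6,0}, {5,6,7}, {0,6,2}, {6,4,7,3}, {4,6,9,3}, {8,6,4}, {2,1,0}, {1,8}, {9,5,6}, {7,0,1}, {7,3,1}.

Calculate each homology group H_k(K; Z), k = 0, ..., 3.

Take the total order 0 < 1 < 2 < 3 < 4 < 5 < 6 < 7 < 8 < 9 on the vertex set. Then K (dimension 3) consists of the simplices:

  0-simplices (10): [0], [1], [2], [3], [4], [5], [6], [7], [8], [9]
  1-simplices (25): (25 of them)
  2-simplices (18): [0,1,2], [0,1,7], [0,2,6], [0,4,6], [0,4,7], [0,6,7], [1,3,7], [2,5,6], [3,4,6], [3,4,7], [3,4,9], [3,6,7], [3,6,9], [4,6,7], [4,6,8], [4,6,9], [5,6,7], [5,6,9]
  3-simplices (3): [0,4,6,7], [3,4,6,7], [3,4,6,9]

so the chain groups are C_0 ≅ Z^10, C_1 ≅ Z^25, C_2 ≅ Z^18, C_3 ≅ Z^3.

Boundary ∂_1: C_1 → C_0 is given by ∂[p,q] = [q] − [p].
This gives a 10×25 integer matrix of rank 9; reducing to Smith normal form yields diagonal entries (1,1,1,1,1,1,1,1,1).

∂_2: C_2 → C_1 sends each 2-simplex [p,q,r] to [q,r] − [p,r] + [p,q]. For instance
  ∂[2,5,6] = [5,6] − [2,6] + [2,5],
  ∂[4,6,8] = [6,8] − [4,8] + [4,6].
As a 25×18 matrix over Z this has rank 15, with invariant factors (1,1,1,1,1,1,1,1,1,1,1,1,1,1,1).

The boundary map ∂_3: C_3 → C_2 sends each 3-simplex σ to the alternating sum Σ_i (−1)^i (σ with its i-th vertex removed). For instance
  ∂[3,4,6,9] = [4,6,9] − [3,6,9] + [3,4,9] − [3,4,6],
  ∂[3,4,6,7] = [4,6,7] − [3,6,7] + [3,4,7] − [3,4,6].
As a 18×3 matrix over Z this has rank 3, with invariant factors (1,1,1).

Reading off H_k = ker ∂_k / im ∂_{k+1}:

  H_0: rank C_0 − rank ∂_1 = 10 − 9 = 1, and the invariant factors of ∂_1 are all 1, so H_0 = Z.
  H_1: rank ker ∂_1 − rank ∂_2 = (25 − 9) − 15 = 1, and the invariant factors of ∂_2 are all 1, so H_1 = Z.
  H_2: rank ker ∂_2 − rank ∂_3 = (18 − 15) − 3 = 0, and the invariant factors of ∂_3 are all 1, so H_2 = 0.
  H_3: rank ker ∂_3 − rank ∂_4 = (3 − 3) − 0 = 0, and there is no ∂_4, so H_3 = 0.

H_0 = Z,  H_1 = Z,  H_2 = 0,  H_3 = 0.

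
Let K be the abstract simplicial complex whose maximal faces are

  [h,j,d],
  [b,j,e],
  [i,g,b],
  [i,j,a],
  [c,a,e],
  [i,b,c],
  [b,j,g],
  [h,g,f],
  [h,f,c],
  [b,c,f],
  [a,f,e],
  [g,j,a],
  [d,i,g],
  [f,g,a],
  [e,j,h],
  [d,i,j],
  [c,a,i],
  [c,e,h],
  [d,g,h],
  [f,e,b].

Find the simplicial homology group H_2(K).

H_2 = 0.

K has 10 vertices, 30 edges, 20 triangles.
rank ∂_2 = 20, rank ∂_3 = 0 ⇒ b_2 = 20 − 20 − 0 = 0. So H_2 = 0.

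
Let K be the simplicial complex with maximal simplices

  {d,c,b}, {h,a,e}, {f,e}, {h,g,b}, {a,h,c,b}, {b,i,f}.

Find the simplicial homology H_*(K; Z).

H_0 = Z,  H_1 = Z,  H_2 = 0,  H_3 = 0.

Take the total order a < b < c < d < e < f < g < h < i on the vertex set. Then K (dimension 3) consists of the simplices:

  0-simplices (9): a, b, c, d, e, f, g, h, i
  1-simplices (16): ab, ac, ae, ah, bc, bd, bf, bg, bh, bi, cd, ch, ef, eh, fi, gh
  2-simplices (8): abc, abh, ach, aeh, bcd, bch, bfi, bgh
  3-simplices (1): abch

giving chain groups C_0 ≅ Z^9, C_1 ≅ Z^16, C_2 ≅ Z^8, C_3 ≅ Z^1.

∂_1: C_1 → C_0 is given by ∂[p,q] = [q] − [p].
As a 9×16 matrix over Z this has rank 8, with invariant factors (1,1,1,1,1,1,1,1).

∂_2: C_2 → C_1 acts by ∂[p,q,r] = [q,r] − [p,r] + [p,q]. For instance
  ∂abc = bc − ac + ab,
  ∂aeh = eh − ah + ae.
This gives a 16×8 integer matrix of rank 7; reducing to Smith normal form yields diagonal entries (1,1,1,1,1,1,1).

Boundary ∂_3: C_3 → C_2 sends each 3-simplex σ to the alternating sum Σ_i (−1)^i (σ with its i-th vertex removed). For instance
  ∂abch = bch − ach + abh − abc.
As a 8×1 matrix over Z this has rank 1, with invariant factors (1).

Now H_k = ker ∂_k / im ∂_{k+1}, so:

  H_0: rank C_0 − rank ∂_1 = 9 − 8 = 1, and the invariant factors of ∂_1 are all 1, so H_0 = Z.
  H_1: rank ker ∂_1 − rank ∂_2 = (16 − 8) − 7 = 1, and the invariant factors of ∂_2 are all 1, so H_1 = Z.
  H_2: rank ker ∂_2 − rank ∂_3 = (8 − 7) − 1 = 0, and the invariant factors of ∂_3 are all 1, so H_2 = 0.
  H_3: rank ker ∂_3 − rank ∂_4 = (1 − 1) − 0 = 0, and there is no ∂_4, so H_3 = 0.

As a check, the Euler characteristic is 9 − 16 + 8 − 1 = 0, which agrees with 1 − 1 + 0 − 0 = 0.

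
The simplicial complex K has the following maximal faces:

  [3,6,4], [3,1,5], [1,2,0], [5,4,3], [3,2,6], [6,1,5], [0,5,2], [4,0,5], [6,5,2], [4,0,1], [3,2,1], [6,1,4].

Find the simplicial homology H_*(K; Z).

We work with the vertex ordering 0 < 1 < 2 < 3 < 4 < 5 < 6. The simplices of K, each written with vertices in increasing order, are:

  0-simplices (7): [0], [1], [2], [3], [4], [5], [6]
  1-simplices (18): [0,1], [0,2], [0,4], [0,5], [1,2], [1,3], [1,4], [1,5], [1,6], [2,3], [2,5], [2,6], [3,4], [3,5], [3,6], [4,5], [4,6], [5,6]
  2-simplices (12): [0,1,2], [0,1,4], [0,2,5], [0,4,5], [1,2,3], [1,3,5], [1,4,6], [1,5,6], [2,3,6], [2,5,6], [3,4,5], [3,4,6]

Hence C_0 ≅ Z^7, C_1 ≅ Z^18, C_2 ≅ Z^12.

Boundary ∂_1: C_1 → C_0 maps an edge to its endpoints' difference, ∂[p,q] = q − p.
This gives a 7×18 integer matrix of rank 6; reducing to Smith normal form yields diagonal entries (1,1,1,1,1,1).

Boundary ∂_2: C_2 → C_1 acts by ∂[p,q,r] = [q,r] − [p,r] + [p,q]. For instance
  ∂[1,3,5] = [3,5] − [1,5] + [1,3],
  ∂[0,4,5] = [4,5] − [0,5] + [0,4].
The resulting 18×12 matrix has rank 12, and its Smith normal form has invariant factors (1,1,1,1,1,1,1,1,1,1,1,2).

Reading off H_k = ker ∂_k / im ∂_{k+1}:

  H_0: rank C_0 − rank ∂_1 = 7 − 6 = 1, and the invariant factors of ∂_1 are all 1, so H_0 = Z.
  H_1: rank ker ∂_1 − rank ∂_2 = (18 − 6) − 12 = 0, and ∂_2 has invariant factor 2 > 1, so H_1 = Z/2Z.
  H_2: rank ker ∂_2 − rank ∂_3 = (12 − 12) − 0 = 0, and there is no ∂_3, so H_2 = 0.

H_0 ≅ Z,  H_1 ≅ Z/2Z,  H_2 = 0.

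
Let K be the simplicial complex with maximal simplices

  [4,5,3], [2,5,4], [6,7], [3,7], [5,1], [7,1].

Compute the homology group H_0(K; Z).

H_0 ≅ Z.

Order the vertices as 1 < 2 < 3 < 4 < 5 < 6 < 7. Listing each simplex with vertices in this order, K has dimension 2 with simplices:

  0-simplices (7): [1], [2], [3], [4], [5], [6], [7]
  1-simplices (9): [1,5], [1,7], [2,4], [2,5], [3,4], [3,5], [3,7], [4,5], [6,7]
  2-simplices (2): [2,4,5], [3,4,5]

Hence C_0 ≅ Z^7, C_1 ≅ Z^9, C_2 ≅ Z^2.

The boundary map ∂_1: C_1 → C_0 is given by ∂[p,q] = [q] − [p]. For instance
  ∂[3,5] = [5] − [3].
The resulting 7×9 matrix has rank 6, and its Smith normal form has invariant factors (1,1,1,1,1,1).

The boundary map ∂_2: C_2 → C_1 maps a triangle to the signed sum of its edges. For instance
  ∂[3,4,5] = [4,5] − [3,5] + [3,4],
  ∂[2,4,5] = [4,5] − [2,5] + [2,4].
This gives a 9×2 integer matrix of rank 2; reducing to Smith normal form yields diagonal entries (1,1).

Now H_k = ker ∂_k / im ∂_{k+1}, so:

  H_0: rank C_0 − rank ∂_1 = 7 − 6 = 1, and the invariant factors of ∂_1 are all 1, so H_0 ≅ Z.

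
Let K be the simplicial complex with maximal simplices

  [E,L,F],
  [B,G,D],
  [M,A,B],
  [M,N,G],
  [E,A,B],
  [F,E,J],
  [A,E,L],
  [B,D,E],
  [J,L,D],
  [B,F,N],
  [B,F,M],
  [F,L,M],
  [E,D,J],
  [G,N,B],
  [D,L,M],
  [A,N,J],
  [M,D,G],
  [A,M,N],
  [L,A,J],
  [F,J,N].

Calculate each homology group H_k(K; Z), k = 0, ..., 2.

We work with the vertex ordering A < B < D < E < F < G < J < L < M < N. The simplices of K, each written with vertices in increasing order, are:

  0-simplices (10): A, B, D, E, F, G, J, L, M, N
  1-simplices (30): AB, AE, AJ, AL, AM, AN, BD, BE, BF, BG, BM, BN, DE, DG, DJ, DL, DM, EF, EJ, EL, FJ, FL, FM, FN, GM, GN, JL, JN, LM, MN
  2-simplices (20): ABE, ABM, AEL, AJL, AJN, AMN, BDE, BDG, BFM, BFN, BGN, DEJ, DGM, DJL, DLM, EFJ, EFL, FJN, FLM, GMN

Hence C_0 ≅ Z^10, C_1 ≅ Z^30, C_2 ≅ Z^20.

∂_1: C_1 → C_0 is given by ∂[p,q] = [q] − [p]. For instance
  ∂DJ = J − D.
The resulting 10×30 matrix has rank 9, and its Smith normal form has invariant factors (1,1,1,1,1,1,1,1,1).

The boundary map ∂_2: C_2 → C_1 sends each 2-simplex [p,q,r] to [q,r] − [p,r] + [p,q]. For instance
  ∂DJL = JL − DL + DJ,
  ∂DGM = GM − DM + DG.
The 30×20 boundary matrix has rank 20 and Smith normal form diag(1,1,1,1,1,1,1,1,1,1,1,1,1,1,1,1,1,1,1,2).

Computing H_k = (kernel of ∂_k) / (image of ∂_{k+1}):

  H_0: rank C_0 − rank ∂_1 = 10 − 9 = 1, and the invariant factors of ∂_1 are all 1, so H_0 = Z.
  H_1: rank ker ∂_1 − rank ∂_2 = (30 − 9) − 20 = 1, and ∂_2 has invariant factor 2 > 1, so H_1 = Z ⊕ Z/2Z.
  H_2: rank ker ∂_2 − rank ∂_3 = (20 − 20) − 0 = 0, and there is no ∂_3, so H_2 = 0.

As a check, the Euler characteristic is 10 − 30 + 20 = 0, which agrees with 1 − 1 + 0 = 0.

H_0 ≅ Z,  H_1 ≅ Z ⊕ Z/2Z,  H_2 = 0.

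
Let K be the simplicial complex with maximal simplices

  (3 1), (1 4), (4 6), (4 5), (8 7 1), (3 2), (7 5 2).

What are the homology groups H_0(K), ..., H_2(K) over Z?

Take the total order 1 < 2 < 3 < 4 < 5 < 6 < 7 < 8 on the vertex set. Then K (dimension 2) consists of the simplices:

  0-simplices (8): [1], [2], [3], [4], [5], [6], [7], [8]
  1-simplices (11): [1,3], [1,4], [1,7], [1,8], [2,3], [2,5], [2,7], [4,5], [4,6], [5,7], [7,8]
  2-simplices (2): [1,7,8], [2,5,7]

Hence C_0 ≅ Z^8, C_1 ≅ Z^11, C_2 ≅ Z^2.

∂_1: C_1 → C_0 maps an edge to its endpoints' difference, ∂[p,q] = q − p. For instance
  ∂[7,8] = [8] − [7].
As a 8×11 matrix over Z this has rank 7, with invariant factors (1,1,1,1,1,1,1).

The boundary map ∂_2: C_2 → C_1 maps a triangle to the signed sum of its edges. For instance
  ∂[2,5,7] = [5,7] − [2,7] + [2,5],
  ∂[1,7,8] = [7,8] − [1,8] + [1,7].
As a 11×2 matrix over Z this has rank 2, with invariant factors (1,1).

Reading off H_k = ker ∂_k / im ∂_{k+1}:

  H_0: rank C_0 − rank ∂_1 = 8 − 7 = 1, and the invariant factors of ∂_1 are all 1, so H_0 = Z.
  H_1: rank ker ∂_1 − rank ∂_2 = (11 − 7) − 2 = 2, and the invariant factors of ∂_2 are all 1, so H_1 = Z^2.
  H_2: rank ker ∂_2 − rank ∂_3 = (2 − 2) − 0 = 0, and there is no ∂_3, so H_2 = 0.

H_0 ≅ Z,  H_1 ≅ Z^2,  H_2 = 0.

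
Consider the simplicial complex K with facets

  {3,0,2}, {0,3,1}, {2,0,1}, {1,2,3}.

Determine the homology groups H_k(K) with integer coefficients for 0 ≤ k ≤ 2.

H_0 = Z,  H_1 = 0,  H_2 = Z.

We work with the vertex ordering 0 < 1 < 2 < 3. The simplices of K, each written with vertices in increasing order, are:

  0-simplices (4): [0], [1], [2], [3]
  1-simplices (6): [0,1], [0,2], [0,3], [1,2], [1,3], [2,3]
  2-simplices (4): [0,1,2], [0,1,3], [0,2,3], [1,2,3]

Hence C_0 ≅ Z^4, C_1 ≅ Z^6, C_2 ≅ Z^4.

Boundary ∂_1: C_1 → C_0 maps an edge to its endpoints' difference, ∂[p,q] = q − p. For instance
  ∂[1,2] = [2] − [1].
This gives a 4×6 integer matrix of rank 3; reducing to Smith normal form yields diagonal entries (1,1,1).

Boundary ∂_2: C_2 → C_1 maps a triangle to the signed sum of its edges. For instance
  ∂[1,2,3] = [2,3] − [1,3] + [1,2],
  ∂[0,2,3] = [2,3] − [0,3] + [0,2].
The 6×4 boundary matrix has rank 3 and Smith normal form diag(1,1,1).

From H_k ≅ ker(∂_k) / im(∂_{k+1}) we obtain:

  H_0: rank C_0 − rank ∂_1 = 4 − 3 = 1, and the invariant factors of ∂_1 are all 1, so H_0 = Z.
  H_1: rank ker ∂_1 − rank ∂_2 = (6 − 3) − 3 = 0, and the invariant factors of ∂_2 are all 1, so H_1 = 0.
  H_2: rank ker ∂_2 − rank ∂_3 = (4 − 3) − 0 = 1, and there is no ∂_3, so H_2 = Z.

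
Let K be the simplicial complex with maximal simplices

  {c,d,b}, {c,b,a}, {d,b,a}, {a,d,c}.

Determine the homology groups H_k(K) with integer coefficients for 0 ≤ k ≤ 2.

Order the vertices as a < b < c < d. Listing each simplex with vertices in this order, K has dimension 2 with simplices:

  0-simplices (4): a, b, c, d
  1-simplices (6): ab, ac, ad, bc, bd, cd
  2-simplices (4): abc, abd, acd, bcd

so the chain groups are C_0 ≅ Z^4, C_1 ≅ Z^6, C_2 ≅ Z^4.

∂_1: C_1 → C_0 is given by ∂[p,q] = [q] − [p]. For instance
  ∂ab = b − a.
The 4×6 boundary matrix has rank 3 and Smith normal form diag(1,1,1).

The boundary map ∂_2: C_2 → C_1 maps a triangle to the signed sum of its edges. For instance
  ∂abc = bc − ac + ab,
  ∂acd = cd − ad + ac.
The resulting 6×4 matrix has rank 3, and its Smith normal form has invariant factors (1,1,1).

From H_k ≅ ker(∂_k) / im(∂_{k+1}) we obtain:

  H_0: rank C_0 − rank ∂_1 = 4 − 3 = 1, and the invariant factors of ∂_1 are all 1, so H_0 ≅ Z.
  H_1: rank ker ∂_1 − rank ∂_2 = (6 − 3) − 3 = 0, and the invariant factors of ∂_2 are all 1, so H_1 ≅ 0.
  H_2: rank ker ∂_2 − rank ∂_3 = (4 − 3) − 0 = 1, and there is no ∂_3, so H_2 ≅ Z.

H_0 ≅ Z,  H_1 = 0,  H_2 ≅ Z.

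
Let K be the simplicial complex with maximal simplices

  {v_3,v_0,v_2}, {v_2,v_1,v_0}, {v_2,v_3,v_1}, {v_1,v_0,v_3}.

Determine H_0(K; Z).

Fix the vertex order v_0 < v_1 < v_2 < v_3 and write every simplex with vertices in increasing order. Then dim K = 2 and the simplices of K are:

  0-simplices (4): [v_0], [v_1], [v_2], [v_3]
  1-simplices (6): [v_0,v_1], [v_0,v_2], [v_0,v_3], [v_1,v_2], [v_1,v_3], [v_2,v_3]
  2-simplices (4): [v_0,v_1,v_2], [v_0,v_1,v_3], [v_0,v_2,v_3], [v_1,v_2,v_3]

giving chain groups C_0 ≅ Z^4, C_1 ≅ Z^6, C_2 ≅ Z^4.

Boundary ∂_1: C_1 → C_0 sends each edge [p,q] (with p < q) to q − p. For instance
  ∂[v_1,v_3] = [v_3] − [v_1].
This gives a 4×6 integer matrix of rank 3; reducing to Smith normal form yields diagonal entries (1,1,1).

Boundary ∂_2: C_2 → C_1 maps a triangle to the signed sum of its edges. For instance
  ∂[v_0,v_1,v_2] = [v_1,v_2] − [v_0,v_2] + [v_0,v_1],
  ∂[v_1,v_2,v_3] = [v_2,v_3] − [v_1,v_3] + [v_1,v_2].
The 6×4 boundary matrix has rank 3 and Smith normal form diag(1,1,1).

Computing H_k = (kernel of ∂_k) / (image of ∂_{k+1}):

  H_0: rank C_0 − rank ∂_1 = 4 − 3 = 1, and the invariant factors of ∂_1 are all 1, so H_0 ≅ Z.

H_0 = Z.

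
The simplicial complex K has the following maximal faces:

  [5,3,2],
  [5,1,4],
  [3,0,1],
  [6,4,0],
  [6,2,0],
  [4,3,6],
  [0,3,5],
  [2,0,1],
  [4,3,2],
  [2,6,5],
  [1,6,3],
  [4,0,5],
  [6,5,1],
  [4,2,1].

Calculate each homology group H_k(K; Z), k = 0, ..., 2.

H_0 ≅ Z,  H_1 ≅ Z^2,  H_2 ≅ Z.

We work with the vertex ordering 0 < 1 < 2 < 3 < 4 < 5 < 6. The simplices of K, each written with vertices in increasing order, are:

  0-simplices (7): [0], [1], [2], [3], [4], [5], [6]
  1-simplices (21): [0,1], [0,2], [0,3], [0,4], [0,5], [0,6], [1,2], [1,3], [1,4], [1,5], [1,6], [2,3], [2,4], [2,5], [2,6], [3,4], [3,5], [3,6], [4,5], [4,6], [5,6]
  2-simplices (14): [0,1,2], [0,1,3], [0,2,6], [0,3,5], [0,4,5], [0,4,6], [1,2,4], [1,3,6], [1,4,5], [1,5,6], [2,3,4], [2,3,5], [2,5,6], [3,4,6]

so the chain groups are C_0 ≅ Z^7, C_1 ≅ Z^21, C_2 ≅ Z^14.

Boundary ∂_1: C_1 → C_0 is given by ∂[p,q] = [q] − [p]. For instance
  ∂[0,2] = [2] − [0].
This gives a 7×21 integer matrix of rank 6; reducing to Smith normal form yields diagonal entries (1,1,1,1,1,1).

Boundary ∂_2: C_2 → C_1 sends each 2-simplex [p,q,r] to [q,r] − [p,r] + [p,q]. For instance
  ∂[0,1,2] = [1,2] − [0,2] + [0,1],
  ∂[3,4,6] = [4,6] − [3,6] + [3,4].
This gives a 21×14 integer matrix of rank 13; reducing to Smith normal form yields diagonal entries (1,1,1,1,1,1,1,1,1,1,1,1,1).

Computing H_k = (kernel of ∂_k) / (image of ∂_{k+1}):

  H_0: rank C_0 − rank ∂_1 = 7 − 6 = 1, and the invariant factors of ∂_1 are all 1, so H_0 = Z.
  H_1: rank ker ∂_1 − rank ∂_2 = (21 − 6) − 13 = 2, and the invariant factors of ∂_2 are all 1, so H_1 = Z^2.
  H_2: rank ker ∂_2 − rank ∂_3 = (14 − 13) − 0 = 1, and there is no ∂_3, so H_2 = Z.

As a check, the Euler characteristic is 7 − 21 + 14 = 0, which agrees with 1 − 2 + 1 = 0.
(K is a triangulation of the torus T^2.)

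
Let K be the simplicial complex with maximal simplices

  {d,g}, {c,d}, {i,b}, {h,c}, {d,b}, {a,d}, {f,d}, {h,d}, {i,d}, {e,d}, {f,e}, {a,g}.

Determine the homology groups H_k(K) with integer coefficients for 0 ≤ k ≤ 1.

K has 9 vertices, 12 edges.
rank ∂_0 = 0, rank ∂_1 = 8 ⇒ b_0 = 9 − 0 − 8 = 1; all invariant factors of ∂_1 are 1 so no torsion. So H_0 = Z.
rank ∂_1 = 8, rank ∂_2 = 0 ⇒ b_1 = 12 − 8 − 0 = 4. So H_1 = Z^4.

H_0 ≅ Z,  H_1 ≅ Z^4.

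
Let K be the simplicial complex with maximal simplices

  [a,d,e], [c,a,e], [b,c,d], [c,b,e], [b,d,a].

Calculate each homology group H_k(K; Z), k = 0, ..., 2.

We work with the vertex ordering a < b < c < d < e. The simplices of K, each written with vertices in increasing order, are:

  0-simplices (5): a, b, c, d, e
  1-simplices (10): ab, ac, ad, ae, bc, bd, be, cd, ce, de
  2-simplices (5): abd, ace, ade, bcd, bce

Hence C_0 ≅ Z^5, C_1 ≅ Z^10, C_2 ≅ Z^5.

The boundary map ∂_1: C_1 → C_0 sends each edge [p,q] (with p < q) to q − p.
The resulting 5×10 matrix has rank 4, and its Smith normal form has invariant factors (1,1,1,1).

Boundary ∂_2: C_2 → C_1 maps a triangle to the signed sum of its edges. For instance
  ∂ace = ce − ae + ac,
  ∂bcd = cd − bd + bc.
The 10×5 boundary matrix has rank 5 and Smith normal form diag(1,1,1,1,1).

Reading off H_k = ker ∂_k / im ∂_{k+1}:

  H_0: rank C_0 − rank ∂_1 = 5 − 4 = 1, and the invariant factors of ∂_1 are all 1, so H_0 = Z.
  H_1: rank ker ∂_1 − rank ∂_2 = (10 − 4) − 5 = 1, and the invariant factors of ∂_2 are all 1, so H_1 = Z.
  H_2: rank ker ∂_2 − rank ∂_3 = (5 − 5) − 0 = 0, and there is no ∂_3, so H_2 = 0.

As a check, the Euler characteristic is 5 − 10 + 5 = 0, which agrees with 1 − 1 + 0 = 0.

H_0 = Z,  H_1 = Z,  H_2 = 0.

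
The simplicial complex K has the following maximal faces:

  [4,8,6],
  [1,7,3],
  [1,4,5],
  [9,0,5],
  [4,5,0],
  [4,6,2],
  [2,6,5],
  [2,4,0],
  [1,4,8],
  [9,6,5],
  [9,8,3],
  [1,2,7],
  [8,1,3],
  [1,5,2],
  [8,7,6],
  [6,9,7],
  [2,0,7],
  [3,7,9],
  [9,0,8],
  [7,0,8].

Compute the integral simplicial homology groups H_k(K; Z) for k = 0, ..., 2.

H_0 = Z,  H_1 = Z ⊕ Z/2,  H_2 = 0.

We work with the vertex ordering 0 < 1 < 2 < 3 < 4 < 5 < 6 < 7 < 8 < 9. The simplices of K, each written with vertices in increasing order, are:

  0-simplices (10): [0], [1], [2], [3], [4], [5], [6], [7], [8], [9]
  1-simplices (30): (30 of them)
  2-simplices (20): (20 of them)

giving chain groups C_0 ≅ Z^10, C_1 ≅ Z^30, C_2 ≅ Z^20.

Boundary ∂_1: C_1 → C_0 maps an edge to its endpoints' difference, ∂[p,q] = q − p. For instance
  ∂[4,6] = [6] − [4].
As a 10×30 matrix over Z this has rank 9, with invariant factors (1,1,1,1,1,1,1,1,1).

Boundary ∂_2: C_2 → C_1 acts by ∂[p,q,r] = [q,r] − [p,r] + [p,q]. For instance
  ∂[0,4,5] = [4,5] − [0,5] + [0,4],
  ∂[1,2,7] = [2,7] − [1,7] + [1,2].
The resulting 30×20 matrix has rank 20, and its Smith normal form has invariant factors (1,1,1,1,1,1,1,1,1,1,1,1,1,1,1,1,1,1,1,2).

From H_k ≅ ker(∂_k) / im(∂_{k+1}) we obtain:

  H_0: rank C_0 − rank ∂_1 = 10 − 9 = 1, and the invariant factors of ∂_1 are all 1, so H_0 = Z.
  H_1: rank ker ∂_1 − rank ∂_2 = (30 − 9) − 20 = 1, and ∂_2 has invariant factor 2 > 1, so H_1 = Z ⊕ Z/2.
  H_2: rank ker ∂_2 − rank ∂_3 = (20 − 20) − 0 = 0, and there is no ∂_3, so H_2 = 0.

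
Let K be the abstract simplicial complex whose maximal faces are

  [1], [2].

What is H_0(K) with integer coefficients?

H_0 ≅ Z^2.

Take the total order 1 < 2 on the vertex set. Then K (dimension 0) consists of the simplices:

  0-simplices (2): [1], [2]

so the chain groups are C_0 ≅ Z^2.

Reading off H_k = ker ∂_k / im ∂_{k+1}:

  H_0: rank C_0 − rank ∂_1 = 2 − 0 = 2, and there is no ∂_1, so H_0 ≅ Z^2.

(K is a triangulation of a set of 2 points.)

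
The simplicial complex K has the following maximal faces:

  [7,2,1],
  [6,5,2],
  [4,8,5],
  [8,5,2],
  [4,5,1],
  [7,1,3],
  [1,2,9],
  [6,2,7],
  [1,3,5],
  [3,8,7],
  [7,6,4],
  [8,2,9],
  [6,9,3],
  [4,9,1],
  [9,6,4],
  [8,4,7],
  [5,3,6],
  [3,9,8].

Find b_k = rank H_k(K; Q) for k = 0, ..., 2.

b_0 = 1, b_1 = 2, b_2 = 1.

K has 9 vertices, 27 edges, 18 triangles.
rank ∂_0 = 0, rank ∂_1 = 8 ⇒ b_0 = 9 − 0 − 8 = 1; all invariant factors of ∂_1 are 1 so no torsion. So H_0 ≅ Z.
rank ∂_1 = 8, rank ∂_2 = 17 ⇒ b_1 = 27 − 8 − 17 = 2; all invariant factors of ∂_2 are 1 so no torsion. So H_1 ≅ Z^2.
rank ∂_2 = 17, rank ∂_3 = 0 ⇒ b_2 = 18 − 17 − 0 = 1. So H_2 ≅ Z.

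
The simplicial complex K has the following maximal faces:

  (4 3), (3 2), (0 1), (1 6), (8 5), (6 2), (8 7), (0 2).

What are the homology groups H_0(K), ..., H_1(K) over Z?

Fix the vertex order 0 < 1 < 2 < 3 < 4 < 5 < 6 < 7 < 8 and write every simplex with vertices in increasing order. Then dim K = 1 and the simplices of K are:

  0-simplices (9): [0], [1], [2], [3], [4], [5], [6], [7], [8]
  1-simplices (8): [0,1], [0,2], [1,6], [2,3], [2,6], [3,4], [5,8], [7,8]

so the chain groups are C_0 ≅ Z^9, C_1 ≅ Z^8.

∂_1: C_1 → C_0 maps an edge to its endpoints' difference, ∂[p,q] = q − p. For instance
  ∂[1,6] = [6] − [1].
As a 9×8 matrix over Z this has rank 7, with invariant factors (1,1,1,1,1,1,1).

Reading off H_k = ker ∂_k / im ∂_{k+1}:

  H_0: rank C_0 − rank ∂_1 = 9 − 7 = 2, and the invariant factors of ∂_1 are all 1, so H_0 ≅ Z^2.
  H_1: rank ker ∂_1 − rank ∂_2 = (8 − 7) − 0 = 1, and there is no ∂_2, so H_1 ≅ Z.

H_0 ≅ Z^2,  H_1 ≅ Z.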